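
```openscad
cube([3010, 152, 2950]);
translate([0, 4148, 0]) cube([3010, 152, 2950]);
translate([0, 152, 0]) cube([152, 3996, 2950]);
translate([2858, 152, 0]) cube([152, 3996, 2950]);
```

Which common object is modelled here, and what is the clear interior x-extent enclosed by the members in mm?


A house (or room) frame. The interior width is 2706 mm.

Four 2950 mm walls enclosing a rectangle with no floor or roof — a room or house frame. Outside width is 3010 mm and wall thickness is 152 mm, so the interior width is 3010 − 2 × 152 = 2706 mm.


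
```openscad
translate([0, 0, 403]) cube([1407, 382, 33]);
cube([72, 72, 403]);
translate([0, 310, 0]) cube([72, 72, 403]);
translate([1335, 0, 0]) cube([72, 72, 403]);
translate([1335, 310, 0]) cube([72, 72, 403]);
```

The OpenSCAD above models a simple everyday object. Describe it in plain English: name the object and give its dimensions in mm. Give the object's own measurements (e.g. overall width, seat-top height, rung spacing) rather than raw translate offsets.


A long wooden bench with a 1407 mm (x) × 382 mm (y) seat, 33 mm thick, its top surface 436 mm above the floor. Four 72 mm square legs at the seat corners, flush with the edges, run from z = 0 to the seat underside.


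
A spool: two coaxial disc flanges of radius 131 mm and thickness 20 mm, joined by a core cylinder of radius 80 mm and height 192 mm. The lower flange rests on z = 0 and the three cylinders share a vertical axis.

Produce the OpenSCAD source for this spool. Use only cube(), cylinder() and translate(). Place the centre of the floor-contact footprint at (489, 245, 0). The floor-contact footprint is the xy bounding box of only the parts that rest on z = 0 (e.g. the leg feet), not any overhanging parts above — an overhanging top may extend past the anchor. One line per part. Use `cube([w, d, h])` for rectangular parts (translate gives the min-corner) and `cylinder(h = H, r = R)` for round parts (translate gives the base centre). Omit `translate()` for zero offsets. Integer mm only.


translate([489, 245, 0]) cylinder(h = 20, r = 131);
translate([489, 245, 20]) cylinder(h = 192, r = 80);
translate([489, 245, 212]) cylinder(h = 20, r = 131);


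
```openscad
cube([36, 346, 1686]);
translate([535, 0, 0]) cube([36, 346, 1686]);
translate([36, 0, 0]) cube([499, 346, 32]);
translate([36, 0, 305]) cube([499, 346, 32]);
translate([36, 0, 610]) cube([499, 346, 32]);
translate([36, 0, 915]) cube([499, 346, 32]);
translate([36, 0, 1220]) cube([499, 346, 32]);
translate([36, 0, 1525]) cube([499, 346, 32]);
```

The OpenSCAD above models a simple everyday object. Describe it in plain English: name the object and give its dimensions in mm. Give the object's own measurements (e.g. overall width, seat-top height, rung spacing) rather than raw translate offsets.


An open bookshelf. Two side panels, each 36 mm thick, 346 mm deep and 1686 mm tall, stand 571 mm apart (outside-to-outside). Between them sit 6 shelves, each 32 mm thick and 346 mm deep, spanning the full gap between the sides. The bottom shelf rests on the floor (its underside at z = 0) and the clear gap between one shelf's top and the next shelf's underside is 273 mm.


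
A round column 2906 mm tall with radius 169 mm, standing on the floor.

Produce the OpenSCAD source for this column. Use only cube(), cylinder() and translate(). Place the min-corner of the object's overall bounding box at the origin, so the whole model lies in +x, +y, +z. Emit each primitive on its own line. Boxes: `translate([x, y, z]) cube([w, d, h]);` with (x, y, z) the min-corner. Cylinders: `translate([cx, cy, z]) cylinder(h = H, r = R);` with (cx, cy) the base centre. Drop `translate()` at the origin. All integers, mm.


translate([169, 169, 0]) cylinder(h = 2906, r = 169);


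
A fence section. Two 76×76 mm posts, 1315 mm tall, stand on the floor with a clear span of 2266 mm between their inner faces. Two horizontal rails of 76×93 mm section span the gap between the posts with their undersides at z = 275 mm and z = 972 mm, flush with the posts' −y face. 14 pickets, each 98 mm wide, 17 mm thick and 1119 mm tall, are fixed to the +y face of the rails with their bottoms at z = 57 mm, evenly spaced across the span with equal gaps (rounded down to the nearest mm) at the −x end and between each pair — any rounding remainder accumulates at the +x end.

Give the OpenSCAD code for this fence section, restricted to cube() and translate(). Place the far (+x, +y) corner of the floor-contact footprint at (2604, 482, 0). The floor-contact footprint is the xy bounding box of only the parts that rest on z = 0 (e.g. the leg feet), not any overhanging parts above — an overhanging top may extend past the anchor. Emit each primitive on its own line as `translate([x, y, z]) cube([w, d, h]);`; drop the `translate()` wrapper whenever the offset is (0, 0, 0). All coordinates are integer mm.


translate([186, 406, 0]) cube([76, 76, 1315]);
translate([2528, 406, 0]) cube([76, 76, 1315]);
translate([262, 406, 275]) cube([2266, 76, 93]);
translate([262, 406, 972]) cube([2266, 76, 93]);
translate([321, 482, 57]) cube([98, 17, 1119]);
translate([478, 482, 57]) cube([98, 17, 1119]);
translate([635, 482, 57]) cube([98, 17, 1119]);
translate([792, 482, 57]) cube([98, 17, 1119]);
translate([949, 482, 57]) cube([98, 17, 1119]);
translate([1106, 482, 57]) cube([98, 17, 1119]);
translate([1263, 482, 57]) cube([98, 17, 1119]);
translate([1420, 482, 57]) cube([98, 17, 1119]);
translate([1577, 482, 57]) cube([98, 17, 1119]);
translate([1734, 482, 57]) cube([98, 17, 1119]);
translate([1891, 482, 57]) cube([98, 17, 1119]);
translate([2048, 482, 57]) cube([98, 17, 1119]);
translate([2205, 482, 57]) cube([98, 17, 1119]);
translate([2362, 482, 57]) cube([98, 17, 1119]);


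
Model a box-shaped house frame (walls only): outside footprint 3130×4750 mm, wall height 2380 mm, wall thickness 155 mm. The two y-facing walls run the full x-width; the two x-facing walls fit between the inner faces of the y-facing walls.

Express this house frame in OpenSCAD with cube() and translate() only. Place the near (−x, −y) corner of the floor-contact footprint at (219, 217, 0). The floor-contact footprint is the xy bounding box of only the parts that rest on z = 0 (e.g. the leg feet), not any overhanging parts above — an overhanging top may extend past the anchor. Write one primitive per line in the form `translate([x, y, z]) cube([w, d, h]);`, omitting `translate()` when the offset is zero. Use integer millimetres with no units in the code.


translate([219, 217, 0]) cube([3130, 155, 2380]);
translate([219, 4812, 0]) cube([3130, 155, 2380]);
translate([219, 372, 0]) cube([155, 4440, 2380]);
translate([3194, 372, 0]) cube([155, 4440, 2380]);


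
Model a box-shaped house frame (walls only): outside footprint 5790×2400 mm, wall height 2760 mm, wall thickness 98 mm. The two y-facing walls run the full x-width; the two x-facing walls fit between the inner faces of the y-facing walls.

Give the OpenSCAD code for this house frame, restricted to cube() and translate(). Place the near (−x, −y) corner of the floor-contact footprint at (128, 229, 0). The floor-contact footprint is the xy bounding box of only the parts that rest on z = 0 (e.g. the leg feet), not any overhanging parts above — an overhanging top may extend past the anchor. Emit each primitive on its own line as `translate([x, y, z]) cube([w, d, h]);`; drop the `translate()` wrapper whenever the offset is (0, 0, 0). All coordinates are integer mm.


translate([128, 229, 0]) cube([5790, 98, 2760]);
translate([128, 2531, 0]) cube([5790, 98, 2760]);
translate([128, 327, 0]) cube([98, 2204, 2760]);
translate([5820, 327, 0]) cube([98, 2204, 2760]);


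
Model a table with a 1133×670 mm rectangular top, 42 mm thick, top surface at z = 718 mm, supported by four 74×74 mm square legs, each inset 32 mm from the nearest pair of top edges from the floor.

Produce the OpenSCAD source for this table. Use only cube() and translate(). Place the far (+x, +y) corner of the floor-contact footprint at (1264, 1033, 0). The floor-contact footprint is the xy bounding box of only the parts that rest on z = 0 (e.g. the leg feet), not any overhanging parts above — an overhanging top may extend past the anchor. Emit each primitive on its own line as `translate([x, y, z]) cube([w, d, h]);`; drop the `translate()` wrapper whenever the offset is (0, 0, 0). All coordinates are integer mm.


translate([163, 395, 676]) cube([1133, 670, 42]);
translate([195, 427, 0]) cube([74, 74, 676]);
translate([1190, 427, 0]) cube([74, 74, 676]);
translate([195, 959, 0]) cube([74, 74, 676]);
translate([1190, 959, 0]) cube([74, 74, 676]);


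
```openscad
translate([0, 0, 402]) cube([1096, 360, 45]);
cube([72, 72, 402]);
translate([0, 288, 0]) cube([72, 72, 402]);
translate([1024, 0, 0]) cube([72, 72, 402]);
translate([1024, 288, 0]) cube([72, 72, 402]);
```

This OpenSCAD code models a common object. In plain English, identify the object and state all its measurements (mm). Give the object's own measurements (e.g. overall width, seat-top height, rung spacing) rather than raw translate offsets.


A bench: a 1096×360 mm seat slab, 45 mm thick, top at z = 447 mm, on four 72×72 mm square legs flush with the seat corners and standing on z = 0.


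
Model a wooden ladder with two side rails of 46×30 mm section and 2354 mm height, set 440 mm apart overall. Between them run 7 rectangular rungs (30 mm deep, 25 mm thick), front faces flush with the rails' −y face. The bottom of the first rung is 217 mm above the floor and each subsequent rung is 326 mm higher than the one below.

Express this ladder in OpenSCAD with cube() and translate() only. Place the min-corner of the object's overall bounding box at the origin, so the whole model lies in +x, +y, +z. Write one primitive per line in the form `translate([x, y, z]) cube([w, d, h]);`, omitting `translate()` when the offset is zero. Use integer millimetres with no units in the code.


cube([46, 30, 2354]);
translate([394, 0, 0]) cube([46, 30, 2354]);
translate([46, 0, 217]) cube([348, 30, 25]);
translate([46, 0, 543]) cube([348, 30, 25]);
translate([46, 0, 869]) cube([348, 30, 25]);
translate([46, 0, 1195]) cube([348, 30, 25]);
translate([46, 0, 1521]) cube([348, 30, 25]);
translate([46, 0, 1847]) cube([348, 30, 25]);
translate([46, 0, 2173]) cube([348, 30, 25]);


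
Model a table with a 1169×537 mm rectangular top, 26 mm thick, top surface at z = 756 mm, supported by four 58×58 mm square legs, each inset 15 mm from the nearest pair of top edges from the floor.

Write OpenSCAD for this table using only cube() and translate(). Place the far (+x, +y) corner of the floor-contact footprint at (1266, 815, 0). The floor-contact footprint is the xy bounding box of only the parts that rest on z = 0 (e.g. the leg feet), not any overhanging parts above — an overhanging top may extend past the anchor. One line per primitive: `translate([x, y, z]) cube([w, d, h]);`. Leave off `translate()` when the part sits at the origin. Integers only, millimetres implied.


translate([112, 293, 730]) cube([1169, 537, 26]);
translate([127, 308, 0]) cube([58, 58, 730]);
translate([1208, 308, 0]) cube([58, 58, 730]);
translate([127, 757, 0]) cube([58, 58, 730]);
translate([1208, 757, 0]) cube([58, 58, 730]);


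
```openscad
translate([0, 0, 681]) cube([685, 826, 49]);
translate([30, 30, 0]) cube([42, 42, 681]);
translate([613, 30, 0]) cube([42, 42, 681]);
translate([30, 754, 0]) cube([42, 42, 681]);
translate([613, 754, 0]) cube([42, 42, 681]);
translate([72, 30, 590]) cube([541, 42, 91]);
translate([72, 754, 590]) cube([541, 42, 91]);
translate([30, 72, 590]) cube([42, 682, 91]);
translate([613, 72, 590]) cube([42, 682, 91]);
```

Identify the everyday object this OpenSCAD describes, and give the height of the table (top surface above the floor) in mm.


A table. The table height is 730 mm.

A 685×826×49 slab sits at z = 681 on four 42 mm square posts — a table. The top surface is at 681 + 49 = 730 mm.


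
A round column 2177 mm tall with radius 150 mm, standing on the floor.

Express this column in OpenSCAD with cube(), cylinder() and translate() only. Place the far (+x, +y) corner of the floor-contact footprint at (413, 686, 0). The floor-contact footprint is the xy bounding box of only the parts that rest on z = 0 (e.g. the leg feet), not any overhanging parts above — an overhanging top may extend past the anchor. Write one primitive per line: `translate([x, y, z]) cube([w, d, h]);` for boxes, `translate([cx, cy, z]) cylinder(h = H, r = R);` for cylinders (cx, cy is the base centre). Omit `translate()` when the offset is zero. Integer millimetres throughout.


translate([263, 536, 0]) cylinder(h = 2177, r = 150);


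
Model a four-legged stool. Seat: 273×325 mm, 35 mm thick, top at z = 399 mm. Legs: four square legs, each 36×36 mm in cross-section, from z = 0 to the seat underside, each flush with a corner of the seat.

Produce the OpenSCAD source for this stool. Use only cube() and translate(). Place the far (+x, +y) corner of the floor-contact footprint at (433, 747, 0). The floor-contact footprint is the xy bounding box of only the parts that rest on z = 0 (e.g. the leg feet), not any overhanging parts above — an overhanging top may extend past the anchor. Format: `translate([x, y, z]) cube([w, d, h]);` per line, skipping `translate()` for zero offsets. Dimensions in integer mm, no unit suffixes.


translate([160, 422, 364]) cube([273, 325, 35]);
translate([160, 422, 0]) cube([36, 36, 364]);
translate([397, 422, 0]) cube([36, 36, 364]);
translate([160, 711, 0]) cube([36, 36, 364]);
translate([397, 711, 0]) cube([36, 36, 364]);


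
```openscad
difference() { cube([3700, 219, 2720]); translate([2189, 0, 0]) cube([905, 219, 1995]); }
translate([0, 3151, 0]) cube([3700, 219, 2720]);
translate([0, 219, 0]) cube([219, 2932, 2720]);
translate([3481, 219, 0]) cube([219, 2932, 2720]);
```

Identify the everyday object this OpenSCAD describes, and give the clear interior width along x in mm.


A single room. The interior width is 3262 mm.

Four walls enclosing a rectangle with a door in the front wall — a room. Outside width 3700 minus two 219 mm walls gives 3262 mm.


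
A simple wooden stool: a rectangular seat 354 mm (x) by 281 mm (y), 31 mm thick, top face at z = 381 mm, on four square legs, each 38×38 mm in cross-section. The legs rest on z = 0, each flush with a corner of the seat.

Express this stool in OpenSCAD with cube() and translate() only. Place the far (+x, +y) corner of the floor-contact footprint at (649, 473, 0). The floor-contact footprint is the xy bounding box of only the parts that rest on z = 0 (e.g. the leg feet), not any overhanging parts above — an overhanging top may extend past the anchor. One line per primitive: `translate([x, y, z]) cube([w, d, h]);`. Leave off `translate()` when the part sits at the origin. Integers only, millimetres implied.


translate([295, 192, 350]) cube([354, 281, 31]);
translate([295, 192, 0]) cube([38, 38, 350]);
translate([611, 192, 0]) cube([38, 38, 350]);
translate([295, 435, 0]) cube([38, 38, 350]);
translate([611, 435, 0]) cube([38, 38, 350]);


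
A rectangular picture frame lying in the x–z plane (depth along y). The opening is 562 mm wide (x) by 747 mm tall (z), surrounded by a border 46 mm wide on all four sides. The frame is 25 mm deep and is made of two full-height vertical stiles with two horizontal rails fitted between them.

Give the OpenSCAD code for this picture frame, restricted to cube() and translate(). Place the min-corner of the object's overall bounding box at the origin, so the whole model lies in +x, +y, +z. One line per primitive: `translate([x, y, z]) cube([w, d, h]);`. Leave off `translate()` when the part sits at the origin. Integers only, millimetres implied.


cube([46, 25, 839]);
translate([608, 0, 0]) cube([46, 25, 839]);
translate([46, 0, 0]) cube([562, 25, 46]);
translate([46, 0, 793]) cube([562, 25, 46]);


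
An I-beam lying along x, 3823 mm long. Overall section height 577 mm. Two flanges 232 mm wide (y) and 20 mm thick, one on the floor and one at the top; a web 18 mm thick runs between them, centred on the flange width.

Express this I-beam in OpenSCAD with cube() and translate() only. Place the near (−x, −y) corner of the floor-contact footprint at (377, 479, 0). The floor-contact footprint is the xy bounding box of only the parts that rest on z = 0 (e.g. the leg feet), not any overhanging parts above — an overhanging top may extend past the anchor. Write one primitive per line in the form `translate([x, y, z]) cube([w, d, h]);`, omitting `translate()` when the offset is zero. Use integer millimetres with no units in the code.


translate([377, 479, 0]) cube([3823, 232, 20]);
translate([377, 586, 20]) cube([3823, 18, 537]);
translate([377, 479, 557]) cube([3823, 232, 20]);


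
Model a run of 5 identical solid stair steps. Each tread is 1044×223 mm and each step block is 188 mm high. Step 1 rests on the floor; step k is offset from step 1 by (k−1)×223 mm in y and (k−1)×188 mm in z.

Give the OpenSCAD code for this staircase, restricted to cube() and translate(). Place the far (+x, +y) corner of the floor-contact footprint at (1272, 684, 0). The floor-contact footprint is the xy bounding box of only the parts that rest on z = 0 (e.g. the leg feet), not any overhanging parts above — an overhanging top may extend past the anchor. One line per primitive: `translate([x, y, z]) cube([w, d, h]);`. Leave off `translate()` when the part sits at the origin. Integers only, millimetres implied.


translate([228, 461, 0]) cube([1044, 223, 188]);
translate([228, 684, 188]) cube([1044, 223, 188]);
translate([228, 907, 376]) cube([1044, 223, 188]);
translate([228, 1130, 564]) cube([1044, 223, 188]);
translate([228, 1353, 752]) cube([1044, 223, 188]);


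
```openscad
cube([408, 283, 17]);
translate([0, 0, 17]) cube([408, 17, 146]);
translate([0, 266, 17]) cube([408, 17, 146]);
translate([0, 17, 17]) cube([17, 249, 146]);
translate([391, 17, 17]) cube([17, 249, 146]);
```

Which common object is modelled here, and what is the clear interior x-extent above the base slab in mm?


An open box. The internal width is 374 mm.

A 408×283 base slab with four walls standing on it — an open box. The base is 408 mm wide and the walls are 17 mm thick, so the internal width is 408 − 2 × 17 = 374 mm.


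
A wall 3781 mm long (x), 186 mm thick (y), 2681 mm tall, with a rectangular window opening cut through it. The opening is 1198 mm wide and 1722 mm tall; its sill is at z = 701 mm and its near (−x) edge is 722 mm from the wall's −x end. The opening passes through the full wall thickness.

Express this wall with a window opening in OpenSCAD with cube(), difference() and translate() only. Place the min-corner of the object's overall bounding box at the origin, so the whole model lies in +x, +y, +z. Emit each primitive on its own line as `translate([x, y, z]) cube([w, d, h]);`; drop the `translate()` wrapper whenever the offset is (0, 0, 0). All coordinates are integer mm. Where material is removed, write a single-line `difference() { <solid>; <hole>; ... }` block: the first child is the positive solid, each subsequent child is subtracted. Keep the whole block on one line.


difference() { cube([3781, 186, 2681]); translate([722, 0, 701]) cube([1198, 186, 1722]); }


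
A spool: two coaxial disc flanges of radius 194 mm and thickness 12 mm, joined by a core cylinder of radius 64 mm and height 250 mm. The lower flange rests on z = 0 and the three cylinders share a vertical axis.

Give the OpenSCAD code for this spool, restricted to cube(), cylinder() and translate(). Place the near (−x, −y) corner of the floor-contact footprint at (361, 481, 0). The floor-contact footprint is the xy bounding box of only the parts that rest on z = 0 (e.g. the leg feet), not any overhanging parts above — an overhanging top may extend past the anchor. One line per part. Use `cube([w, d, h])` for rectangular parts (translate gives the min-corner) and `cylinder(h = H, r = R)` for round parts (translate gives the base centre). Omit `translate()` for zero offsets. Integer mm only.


translate([555, 675, 0]) cylinder(h = 12, r = 194);
translate([555, 675, 12]) cylinder(h = 250, r = 64);
translate([555, 675, 262]) cylinder(h = 12, r = 194);


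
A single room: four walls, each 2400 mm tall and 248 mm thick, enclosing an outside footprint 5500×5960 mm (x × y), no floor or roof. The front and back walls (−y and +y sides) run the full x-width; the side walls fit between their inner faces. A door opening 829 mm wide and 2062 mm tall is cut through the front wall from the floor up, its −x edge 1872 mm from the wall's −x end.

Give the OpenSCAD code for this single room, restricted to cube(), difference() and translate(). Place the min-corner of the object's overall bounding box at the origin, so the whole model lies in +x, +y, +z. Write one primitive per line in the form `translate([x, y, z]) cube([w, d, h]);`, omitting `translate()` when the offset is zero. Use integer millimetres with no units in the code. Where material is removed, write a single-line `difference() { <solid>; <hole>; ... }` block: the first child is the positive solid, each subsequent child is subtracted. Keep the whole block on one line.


difference() { cube([5500, 248, 2400]); translate([1872, 0, 0]) cube([829, 248, 2062]); }
translate([0, 5712, 0]) cube([5500, 248, 2400]);
translate([0, 248, 0]) cube([248, 5464, 2400]);
translate([5252, 248, 0]) cube([248, 5464, 2400]);


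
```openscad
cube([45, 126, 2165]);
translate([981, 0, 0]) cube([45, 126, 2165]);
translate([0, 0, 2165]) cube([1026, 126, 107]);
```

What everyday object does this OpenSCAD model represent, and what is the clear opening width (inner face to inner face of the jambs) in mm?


A door frame. The clear opening width is 936 mm.

Two 2165 mm tall posts with a header on top — a door frame. The left jamb is 45 mm wide at x = 0; the right jamb starts at x = 981. The clear opening is 981 − 45 = 936 mm.


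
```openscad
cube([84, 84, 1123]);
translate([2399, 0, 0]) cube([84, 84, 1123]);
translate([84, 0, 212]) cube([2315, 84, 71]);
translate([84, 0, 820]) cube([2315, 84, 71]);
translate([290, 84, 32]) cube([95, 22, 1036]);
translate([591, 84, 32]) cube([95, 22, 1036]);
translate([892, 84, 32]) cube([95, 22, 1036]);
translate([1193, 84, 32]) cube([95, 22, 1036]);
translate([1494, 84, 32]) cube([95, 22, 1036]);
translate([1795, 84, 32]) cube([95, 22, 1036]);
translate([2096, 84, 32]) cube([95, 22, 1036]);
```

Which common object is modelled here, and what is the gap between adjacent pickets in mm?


A fence section. The picket gap is 206 mm.

Two posts, two rails, 7 pickets — a fence section. Span 2315 mm holds 7 pickets of 95 mm with 8 equal gaps: ⌊(2315 − 7·95) / 8⌋ = 206 mm.


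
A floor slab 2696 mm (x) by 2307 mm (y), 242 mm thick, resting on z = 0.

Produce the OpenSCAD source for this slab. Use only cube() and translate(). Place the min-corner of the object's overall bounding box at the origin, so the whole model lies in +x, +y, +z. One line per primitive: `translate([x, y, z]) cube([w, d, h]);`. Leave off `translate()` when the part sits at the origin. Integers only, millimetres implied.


cube([2696, 2307, 242]);


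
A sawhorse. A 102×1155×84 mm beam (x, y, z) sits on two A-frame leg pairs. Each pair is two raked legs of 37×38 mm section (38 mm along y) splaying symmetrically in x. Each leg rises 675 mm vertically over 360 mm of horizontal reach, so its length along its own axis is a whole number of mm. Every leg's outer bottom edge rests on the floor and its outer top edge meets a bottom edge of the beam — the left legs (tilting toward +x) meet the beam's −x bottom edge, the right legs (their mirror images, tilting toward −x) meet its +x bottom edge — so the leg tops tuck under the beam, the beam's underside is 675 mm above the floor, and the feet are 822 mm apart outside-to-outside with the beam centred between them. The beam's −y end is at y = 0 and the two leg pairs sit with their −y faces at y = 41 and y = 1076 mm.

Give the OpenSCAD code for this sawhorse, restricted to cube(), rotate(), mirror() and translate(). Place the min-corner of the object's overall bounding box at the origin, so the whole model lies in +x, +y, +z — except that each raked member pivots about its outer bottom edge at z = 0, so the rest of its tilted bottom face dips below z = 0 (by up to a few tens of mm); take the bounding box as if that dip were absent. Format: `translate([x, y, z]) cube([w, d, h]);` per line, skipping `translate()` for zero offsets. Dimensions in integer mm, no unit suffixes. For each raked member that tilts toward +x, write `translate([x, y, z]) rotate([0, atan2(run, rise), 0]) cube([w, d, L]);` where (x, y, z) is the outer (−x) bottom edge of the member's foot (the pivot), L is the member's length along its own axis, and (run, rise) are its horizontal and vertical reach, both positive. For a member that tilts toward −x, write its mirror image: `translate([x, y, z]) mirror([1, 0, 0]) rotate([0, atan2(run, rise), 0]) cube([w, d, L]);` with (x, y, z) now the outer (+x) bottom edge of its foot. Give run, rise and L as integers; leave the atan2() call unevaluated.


// leg length = √(360² + 675²) = 765
// right-leg outer foot x = 2·360 + 102 = 822
// beam min-corner = (360, 0, 675)
translate([360, 0, 675]) cube([102, 1155, 84]);
translate([0, 41, 0]) rotate([0, atan2(360, 675), 0]) cube([37, 38, 765]);
translate([822, 41, 0]) mirror([1, 0, 0]) rotate([0, atan2(360, 675), 0]) cube([37, 38, 765]);
translate([0, 1076, 0]) rotate([0, atan2(360, 675), 0]) cube([37, 38, 765]);
translate([822, 1076, 0]) mirror([1, 0, 0]) rotate([0, atan2(360, 675), 0]) cube([37, 38, 765]);


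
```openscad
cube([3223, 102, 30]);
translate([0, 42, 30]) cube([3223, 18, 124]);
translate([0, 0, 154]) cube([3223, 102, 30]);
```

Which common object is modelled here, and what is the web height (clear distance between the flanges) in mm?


An I-beam. The web height is 124 mm.

Two wide flanges with a thin centred web — an I-beam. Overall 184 mm minus two 30 mm flanges gives a web of 184 − 2·30 = 124 mm.


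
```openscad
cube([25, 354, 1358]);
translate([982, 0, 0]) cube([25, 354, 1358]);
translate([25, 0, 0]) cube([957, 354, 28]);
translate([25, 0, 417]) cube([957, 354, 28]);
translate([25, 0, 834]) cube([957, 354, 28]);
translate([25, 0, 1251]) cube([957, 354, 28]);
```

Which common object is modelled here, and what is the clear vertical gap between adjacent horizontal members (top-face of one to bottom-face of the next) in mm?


A bookshelf. The clear shelf gap is 389 mm.

Two tall side panels with 4 horizontal boards between them — a bookshelf. The first two shelf undersides are at z = 0 and z = 417; with shelf thickness 28, the clear gap is 417 − 0 − 28 = 389 mm.


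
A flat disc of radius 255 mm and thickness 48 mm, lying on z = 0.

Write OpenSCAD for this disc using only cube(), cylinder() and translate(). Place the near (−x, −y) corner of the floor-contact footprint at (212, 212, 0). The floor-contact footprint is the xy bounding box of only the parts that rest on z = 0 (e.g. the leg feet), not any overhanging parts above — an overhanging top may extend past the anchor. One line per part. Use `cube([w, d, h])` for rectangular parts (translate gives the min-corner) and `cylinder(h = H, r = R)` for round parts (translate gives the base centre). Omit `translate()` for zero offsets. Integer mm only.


translate([467, 467, 0]) cylinder(h = 48, r = 255);


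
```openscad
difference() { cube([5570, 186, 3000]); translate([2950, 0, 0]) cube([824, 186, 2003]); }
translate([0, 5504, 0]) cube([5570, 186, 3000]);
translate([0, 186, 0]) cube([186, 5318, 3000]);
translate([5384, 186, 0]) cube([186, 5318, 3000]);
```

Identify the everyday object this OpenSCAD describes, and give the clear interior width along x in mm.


A single room. The interior width is 5198 mm.

Four walls enclosing a rectangle with a door in the front wall — a room. Outside width 5570 minus two 186 mm walls gives 5198 mm.


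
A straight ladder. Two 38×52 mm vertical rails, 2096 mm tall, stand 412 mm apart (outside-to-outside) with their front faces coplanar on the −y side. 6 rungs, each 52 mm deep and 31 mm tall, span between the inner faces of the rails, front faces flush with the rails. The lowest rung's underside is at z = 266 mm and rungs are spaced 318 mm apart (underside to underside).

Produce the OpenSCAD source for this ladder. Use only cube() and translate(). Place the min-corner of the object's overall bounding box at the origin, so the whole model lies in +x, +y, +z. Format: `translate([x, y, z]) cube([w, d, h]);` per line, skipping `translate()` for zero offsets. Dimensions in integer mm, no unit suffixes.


// rung span = 412 - 2*38 = 336
// rung[k] z = 266 + k*318
cube([38, 52, 2096]);
translate([374, 0, 0]) cube([38, 52, 2096]);
translate([38, 0, 266]) cube([336, 52, 31]);
translate([38, 0, 584]) cube([336, 52, 31]);
translate([38, 0, 902]) cube([336, 52, 31]);
translate([38, 0, 1220]) cube([336, 52, 31]);
translate([38, 0, 1538]) cube([336, 52, 31]);
translate([38, 0, 1856]) cube([336, 52, 31]);


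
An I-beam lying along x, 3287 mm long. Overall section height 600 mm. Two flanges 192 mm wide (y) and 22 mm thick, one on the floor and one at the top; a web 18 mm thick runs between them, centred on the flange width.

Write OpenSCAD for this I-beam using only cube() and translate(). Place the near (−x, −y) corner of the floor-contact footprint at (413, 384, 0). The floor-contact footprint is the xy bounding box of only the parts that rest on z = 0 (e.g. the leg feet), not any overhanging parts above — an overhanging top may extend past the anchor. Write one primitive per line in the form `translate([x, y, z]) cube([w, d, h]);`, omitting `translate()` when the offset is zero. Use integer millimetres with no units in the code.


translate([413, 384, 0]) cube([3287, 192, 22]);
translate([413, 471, 22]) cube([3287, 18, 556]);
translate([413, 384, 578]) cube([3287, 192, 22]);


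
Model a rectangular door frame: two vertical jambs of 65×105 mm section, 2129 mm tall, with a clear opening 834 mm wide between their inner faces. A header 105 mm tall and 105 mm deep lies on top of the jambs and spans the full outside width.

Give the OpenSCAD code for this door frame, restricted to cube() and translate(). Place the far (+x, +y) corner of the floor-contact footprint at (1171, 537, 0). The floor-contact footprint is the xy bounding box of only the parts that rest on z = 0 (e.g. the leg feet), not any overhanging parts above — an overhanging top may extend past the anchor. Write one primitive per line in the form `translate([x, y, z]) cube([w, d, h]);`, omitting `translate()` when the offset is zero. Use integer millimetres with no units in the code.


translate([207, 432, 0]) cube([65, 105, 2129]);
translate([1106, 432, 0]) cube([65, 105, 2129]);
translate([207, 432, 2129]) cube([964, 105, 105]);


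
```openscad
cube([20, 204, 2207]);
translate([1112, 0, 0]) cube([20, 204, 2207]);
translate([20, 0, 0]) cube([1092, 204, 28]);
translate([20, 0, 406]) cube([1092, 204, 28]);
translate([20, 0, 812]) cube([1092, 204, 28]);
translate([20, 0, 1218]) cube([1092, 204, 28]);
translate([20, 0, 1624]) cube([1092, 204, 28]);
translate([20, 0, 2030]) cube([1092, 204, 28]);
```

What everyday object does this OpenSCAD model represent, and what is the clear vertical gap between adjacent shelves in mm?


A bookshelf. The clear shelf gap is 378 mm.

Two tall side panels with 6 horizontal boards between them — a bookshelf. The first two shelf undersides are at z = 0 and z = 406; with shelf thickness 28, the clear gap is 406 − 0 − 28 = 378 mm.


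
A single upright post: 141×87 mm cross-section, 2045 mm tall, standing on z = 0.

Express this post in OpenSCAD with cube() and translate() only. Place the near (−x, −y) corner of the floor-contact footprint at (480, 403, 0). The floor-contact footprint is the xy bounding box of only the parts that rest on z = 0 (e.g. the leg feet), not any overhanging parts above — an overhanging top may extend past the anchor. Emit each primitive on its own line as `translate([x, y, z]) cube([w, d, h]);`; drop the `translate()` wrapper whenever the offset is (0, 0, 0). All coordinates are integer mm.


translate([480, 403, 0]) cube([141, 87, 2045]);


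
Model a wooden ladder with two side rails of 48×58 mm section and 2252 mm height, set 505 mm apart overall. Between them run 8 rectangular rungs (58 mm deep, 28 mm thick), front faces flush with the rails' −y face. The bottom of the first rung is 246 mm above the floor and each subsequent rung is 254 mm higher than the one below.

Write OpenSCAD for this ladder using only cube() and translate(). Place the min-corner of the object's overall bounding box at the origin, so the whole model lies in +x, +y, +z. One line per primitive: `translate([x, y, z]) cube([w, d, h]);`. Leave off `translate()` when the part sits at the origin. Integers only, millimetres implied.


// rung span = 505 - 2*48 = 409
// rung[k] z = 246 + k*254
cube([48, 58, 2252]);
translate([457, 0, 0]) cube([48, 58, 2252]);
translate([48, 0, 246]) cube([409, 58, 28]);
translate([48, 0, 500]) cube([409, 58, 28]);
translate([48, 0, 754]) cube([409, 58, 28]);
translate([48, 0, 1008]) cube([409, 58, 28]);
translate([48, 0, 1262]) cube([409, 58, 28]);
translate([48, 0, 1516]) cube([409, 58, 28]);
translate([48, 0, 1770]) cube([409, 58, 28]);
translate([48, 0, 2024]) cube([409, 58, 28]);


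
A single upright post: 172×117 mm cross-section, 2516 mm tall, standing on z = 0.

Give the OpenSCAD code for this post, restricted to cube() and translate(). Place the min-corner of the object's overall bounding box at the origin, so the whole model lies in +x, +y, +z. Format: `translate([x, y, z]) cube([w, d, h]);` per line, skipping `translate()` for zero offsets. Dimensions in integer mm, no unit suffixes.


cube([172, 117, 2516]);


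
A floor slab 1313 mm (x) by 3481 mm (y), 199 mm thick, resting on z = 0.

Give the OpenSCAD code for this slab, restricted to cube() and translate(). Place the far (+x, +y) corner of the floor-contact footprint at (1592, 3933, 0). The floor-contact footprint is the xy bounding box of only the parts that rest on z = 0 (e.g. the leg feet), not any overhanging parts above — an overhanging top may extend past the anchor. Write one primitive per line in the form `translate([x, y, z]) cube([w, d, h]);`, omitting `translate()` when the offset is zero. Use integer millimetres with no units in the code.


translate([279, 452, 0]) cube([1313, 3481, 199]);


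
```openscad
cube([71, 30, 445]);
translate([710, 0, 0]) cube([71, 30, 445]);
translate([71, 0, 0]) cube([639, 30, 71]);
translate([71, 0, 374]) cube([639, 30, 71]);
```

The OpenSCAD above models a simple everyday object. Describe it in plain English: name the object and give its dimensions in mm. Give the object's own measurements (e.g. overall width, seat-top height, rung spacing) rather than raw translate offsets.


A rectangular picture frame lying in the x–z plane (depth along y). The opening is 639 mm wide (x) by 303 mm tall (z), surrounded by a border 71 mm wide on all four sides. The frame is 30 mm deep and is made of two full-height vertical stiles with two horizontal rails fitted between them.


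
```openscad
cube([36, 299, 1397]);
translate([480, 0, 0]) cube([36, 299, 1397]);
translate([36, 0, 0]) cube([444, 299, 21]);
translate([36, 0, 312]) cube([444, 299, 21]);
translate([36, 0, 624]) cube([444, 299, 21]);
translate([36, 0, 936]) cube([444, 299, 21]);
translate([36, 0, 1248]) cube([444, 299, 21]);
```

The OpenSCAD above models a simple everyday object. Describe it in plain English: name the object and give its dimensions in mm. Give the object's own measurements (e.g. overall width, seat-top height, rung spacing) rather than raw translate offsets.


An open bookshelf. Two side panels, each 36 mm thick, 299 mm deep and 1397 mm tall, stand 516 mm apart (outside-to-outside). Between them sit 5 shelves, each 21 mm thick and 299 mm deep, spanning the full gap between the sides. The bottom shelf rests on the floor (its underside at z = 0) and the clear gap between one shelf's top and the next shelf's underside is 291 mm.


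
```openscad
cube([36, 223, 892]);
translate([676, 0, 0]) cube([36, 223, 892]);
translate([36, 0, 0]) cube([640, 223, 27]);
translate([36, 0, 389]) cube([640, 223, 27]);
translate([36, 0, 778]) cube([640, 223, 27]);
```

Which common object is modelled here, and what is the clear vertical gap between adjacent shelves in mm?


A bookshelf. The clear shelf gap is 362 mm.

Two tall side panels with 3 horizontal boards between them — a bookshelf. The first two shelf undersides are at z = 0 and z = 389; with shelf thickness 27, the clear gap is 389 − 0 − 27 = 362 mm.


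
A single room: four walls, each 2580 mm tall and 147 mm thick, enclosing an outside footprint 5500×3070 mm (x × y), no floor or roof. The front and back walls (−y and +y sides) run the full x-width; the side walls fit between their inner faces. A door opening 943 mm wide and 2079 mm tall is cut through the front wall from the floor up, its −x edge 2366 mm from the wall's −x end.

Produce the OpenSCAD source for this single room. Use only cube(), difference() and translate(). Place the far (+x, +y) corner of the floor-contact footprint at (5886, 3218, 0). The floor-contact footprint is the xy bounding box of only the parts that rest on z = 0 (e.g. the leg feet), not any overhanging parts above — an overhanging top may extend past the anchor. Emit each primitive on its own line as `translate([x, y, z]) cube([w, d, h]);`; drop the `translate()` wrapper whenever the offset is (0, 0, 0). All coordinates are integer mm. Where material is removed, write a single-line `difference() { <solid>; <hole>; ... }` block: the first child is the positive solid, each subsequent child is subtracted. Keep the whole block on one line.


difference() { translate([386, 148, 0]) cube([5500, 147, 2580]); translate([2752, 148, 0]) cube([943, 147, 2079]); }
translate([386, 3071, 0]) cube([5500, 147, 2580]);
translate([386, 295, 0]) cube([147, 2776, 2580]);
translate([5739, 295, 0]) cube([147, 2776, 2580]);


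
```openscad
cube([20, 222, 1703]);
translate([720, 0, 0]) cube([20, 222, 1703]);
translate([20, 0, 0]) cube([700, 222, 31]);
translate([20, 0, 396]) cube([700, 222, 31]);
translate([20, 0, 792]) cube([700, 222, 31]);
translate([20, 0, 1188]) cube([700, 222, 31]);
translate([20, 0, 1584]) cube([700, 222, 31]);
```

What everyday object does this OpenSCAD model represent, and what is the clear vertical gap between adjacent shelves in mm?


A bookshelf. The clear shelf gap is 365 mm.

Two tall side panels with 5 horizontal boards between them — a bookshelf. The first two shelf undersides are at z = 0 and z = 396; with shelf thickness 31, the clear gap is 396 − 0 − 31 = 365 mm.


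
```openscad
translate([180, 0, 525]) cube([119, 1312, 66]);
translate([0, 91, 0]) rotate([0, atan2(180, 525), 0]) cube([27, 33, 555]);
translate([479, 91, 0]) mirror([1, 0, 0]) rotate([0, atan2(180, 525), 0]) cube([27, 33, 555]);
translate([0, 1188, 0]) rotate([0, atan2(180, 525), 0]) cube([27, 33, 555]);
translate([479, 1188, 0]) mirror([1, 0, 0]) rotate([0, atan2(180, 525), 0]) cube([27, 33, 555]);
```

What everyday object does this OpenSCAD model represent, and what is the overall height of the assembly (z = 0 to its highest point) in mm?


A sawhorse. The overall height is 591 mm.

A beam across two mirrored pairs of raked legs — a sawhorse. The beam's underside is at z = 525 (matching the legs' vertical rise in atan2(180, 525)) and the beam is 66 mm tall, so its top is at 525 + 66 = 591 mm. The raked legs top out at the beam's underside, so that is the highest point.


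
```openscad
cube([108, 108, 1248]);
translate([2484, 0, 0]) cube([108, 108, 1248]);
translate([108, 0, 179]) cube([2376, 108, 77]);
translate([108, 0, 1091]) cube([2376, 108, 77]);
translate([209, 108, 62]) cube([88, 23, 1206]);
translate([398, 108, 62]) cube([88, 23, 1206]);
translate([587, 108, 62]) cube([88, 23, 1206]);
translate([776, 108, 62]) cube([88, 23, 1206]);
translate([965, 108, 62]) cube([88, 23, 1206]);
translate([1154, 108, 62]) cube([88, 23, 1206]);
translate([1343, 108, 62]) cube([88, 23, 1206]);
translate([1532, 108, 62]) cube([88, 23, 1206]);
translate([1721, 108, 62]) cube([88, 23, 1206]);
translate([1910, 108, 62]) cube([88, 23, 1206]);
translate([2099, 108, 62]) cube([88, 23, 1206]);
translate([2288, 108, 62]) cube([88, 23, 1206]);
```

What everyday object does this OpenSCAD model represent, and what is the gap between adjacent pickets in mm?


A fence section. The picket gap is 101 mm.

Two posts, two rails, 12 pickets — a fence section. Span 2376 mm holds 12 pickets of 88 mm with 13 equal gaps: ⌊(2376 − 12·88) / 13⌋ = 101 mm.
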